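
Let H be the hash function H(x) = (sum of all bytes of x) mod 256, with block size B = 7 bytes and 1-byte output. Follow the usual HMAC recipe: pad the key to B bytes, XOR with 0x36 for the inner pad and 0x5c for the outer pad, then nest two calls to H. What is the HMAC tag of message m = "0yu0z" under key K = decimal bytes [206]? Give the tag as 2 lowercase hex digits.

be

Key decimal bytes [206] = ce is 1 byte ≤ B = 7; zero-pad to 7 bytes: K' = ce 00 00 00 00 00 00.
K' ⊕ ipad = f8 36 36 36 36 36 36.  K' ⊕ opad = 92 5c 5c 5c 5c 5c 5c.
Inner input = (K'⊕ipad) ∥ m = f8 36 36 36 36 36 36 ∥ 30 79 75 30 7a.
Inner hash: sum = 248+54+54+54+54+54+54+48+121+117+48+122 = 1028; mod 256 = 4 → 04.
Outer input = (K'⊕opad) ∥ inner = 92 5c 5c 5c 5c 5c 5c ∥ 04.
Outer hash (tag): sum = 146+92+92+92+92+92+92+4 = 702; mod 256 = 190 → be.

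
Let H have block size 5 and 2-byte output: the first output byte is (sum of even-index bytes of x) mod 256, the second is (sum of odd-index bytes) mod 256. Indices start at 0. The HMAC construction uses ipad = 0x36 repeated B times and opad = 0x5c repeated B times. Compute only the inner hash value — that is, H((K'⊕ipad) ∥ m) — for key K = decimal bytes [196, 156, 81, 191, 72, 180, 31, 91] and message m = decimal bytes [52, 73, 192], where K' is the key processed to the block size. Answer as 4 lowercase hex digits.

ff86

Key decimal bytes [196, 156, 81, 191, 72, 180, 31, 91] = c4 9c 51 bf 48 b4 1f 5b is 8 bytes > B = 5, so hash it first: H(key) = 7c 6a, then zero-pad to 5 bytes: K' = 7c 6a 00 00 00.
K' ⊕ ipad = 4a 5c 36 36 36.
Inner input = 4a 5c 36 36 36 ∥ 34 49 c0.
Inner hash: even-index sum = 255 mod 256 = 255; odd-index sum = 390 mod 256 = 134 → ff 86.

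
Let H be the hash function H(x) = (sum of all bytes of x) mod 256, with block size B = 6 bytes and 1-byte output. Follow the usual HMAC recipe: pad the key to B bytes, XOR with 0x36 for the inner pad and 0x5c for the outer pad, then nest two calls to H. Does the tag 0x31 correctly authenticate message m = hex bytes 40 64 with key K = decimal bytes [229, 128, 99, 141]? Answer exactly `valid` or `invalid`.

Key decimal bytes [229, 128, 99, 141] = e5 80 63 8d is 4 bytes ≤ B = 6; zero-pad to 6 bytes: K' = e5 80 63 8d 00 00.
K' ⊕ ipad = d3 b6 55 bb 36 36; K' ⊕ opad = b9 dc 3f d1 5c 5c.
Inner hash: sum = 211+182+85+187+54+54+64+100 = 937; mod 256 = 169 → a9.
Outer hash (recomputed tag): sum = 185+220+63+209+92+92+169 = 1030; mod 256 = 6 → 06.
Recomputed tag = 06; claimed = 31 → mismatch.

invalid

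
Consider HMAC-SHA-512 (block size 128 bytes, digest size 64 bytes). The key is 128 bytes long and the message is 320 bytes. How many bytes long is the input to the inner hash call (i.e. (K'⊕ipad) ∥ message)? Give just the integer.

Key is 128 ≤ 128 bytes, zero-padded: |K'| = 128.
Inner input = (K'⊕ipad) ∥ m → 128 + 320 = 448 bytes.

448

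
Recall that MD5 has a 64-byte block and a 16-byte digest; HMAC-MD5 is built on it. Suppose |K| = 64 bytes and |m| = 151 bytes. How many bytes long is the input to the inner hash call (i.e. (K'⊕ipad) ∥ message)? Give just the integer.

215

Key is 64 ≤ 64 bytes, zero-padded: |K'| = 64.
Inner input = (K'⊕ipad) ∥ m → 64 + 151 = 215 bytes.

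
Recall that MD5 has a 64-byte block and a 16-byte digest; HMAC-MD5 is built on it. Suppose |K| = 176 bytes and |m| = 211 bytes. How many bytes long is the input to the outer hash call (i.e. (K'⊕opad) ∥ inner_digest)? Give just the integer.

80

Key is 176 > 64 bytes, so it is hashed to 16 bytes then zero-padded to 64: |K'| = 64.
Outer input = (K'⊕opad) ∥ H(inner) → 64 + 16 = 80 bytes.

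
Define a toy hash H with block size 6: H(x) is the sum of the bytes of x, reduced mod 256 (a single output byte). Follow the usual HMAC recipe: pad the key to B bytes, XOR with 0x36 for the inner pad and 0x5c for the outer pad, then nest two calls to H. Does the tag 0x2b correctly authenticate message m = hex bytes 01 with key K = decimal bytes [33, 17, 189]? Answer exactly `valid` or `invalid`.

Key decimal bytes [33, 17, 189] = 21 11 bd is 3 bytes ≤ B = 6; zero-pad to 6 bytes: K' = 21 11 bd 00 00 00.
K' ⊕ ipad = 17 27 8b 36 36 36; K' ⊕ opad = 7d 4d e1 5c 5c 5c.
Inner hash: sum = 23+39+139+54+54+54+1 = 364; mod 256 = 108 → 6c.
Outer hash (recomputed tag): sum = 125+77+225+92+92+92+108 = 811; mod 256 = 43 → 2b.
Recomputed tag = 2b; claimed = 2b → match.

valid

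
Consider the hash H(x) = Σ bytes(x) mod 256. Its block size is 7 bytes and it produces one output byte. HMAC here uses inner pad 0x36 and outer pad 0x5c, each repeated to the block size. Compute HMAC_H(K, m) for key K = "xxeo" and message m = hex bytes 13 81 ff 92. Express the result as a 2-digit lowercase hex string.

Key "xxeo" = 78 78 65 6f is 4 bytes ≤ B = 7; zero-pad to 7 bytes: K' = 78 78 65 6f 00 00 00.
K' ⊕ ipad = 4e 4e 53 59 36 36 36.  K' ⊕ opad = 24 24 39 33 5c 5c 5c.
Inner input = (K'⊕ipad) ∥ m = 4e 4e 53 59 36 36 36 ∥ 13 81 ff 92.
Inner hash: sum = 78+78+83+89+54+54+54+19+129+255+146 = 1039; mod 256 = 15 → 0f.
Outer input = (K'⊕opad) ∥ inner = 24 24 39 33 5c 5c 5c ∥ 0f.
Outer hash (tag): sum = 36+36+57+51+92+92+92+15 = 471; mod 256 = 215 → d7.

d7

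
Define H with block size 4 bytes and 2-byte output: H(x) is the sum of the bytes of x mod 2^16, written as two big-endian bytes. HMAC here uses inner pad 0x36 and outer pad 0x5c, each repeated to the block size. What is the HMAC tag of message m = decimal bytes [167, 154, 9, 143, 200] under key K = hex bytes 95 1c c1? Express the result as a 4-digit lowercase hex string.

Key hex bytes 95 1c c1 is 3 bytes ≤ B = 4; zero-pad to 4 bytes: K' = 95 1c c1 00.
K' ⊕ ipad = a3 2a f7 36.  K' ⊕ opad = c9 40 9d 5c.
Inner input = (K'⊕ipad) ∥ m = a3 2a f7 36 ∥ a7 9a 09 8f c8.
Inner hash: sum = 163+42+247+54+167+154+9+143+200 = 1179 → 04 9b.
Outer input = (K'⊕opad) ∥ inner = c9 40 9d 5c ∥ 04 9b.
Outer hash (tag): sum = 201+64+157+92+4+155 = 673 → 02 a1.

02a1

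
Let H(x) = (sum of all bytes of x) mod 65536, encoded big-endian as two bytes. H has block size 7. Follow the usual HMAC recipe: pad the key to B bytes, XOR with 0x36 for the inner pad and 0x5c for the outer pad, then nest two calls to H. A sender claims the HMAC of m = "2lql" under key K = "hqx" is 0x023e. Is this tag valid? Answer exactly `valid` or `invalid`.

Key "hqx" = 68 71 78 is 3 bytes ≤ B = 7; zero-pad to 7 bytes: K' = 68 71 78 00 00 00 00.
K' ⊕ ipad = 5e 47 4e 36 36 36 36; K' ⊕ opad = 34 2d 24 5c 5c 5c 5c.
Inner hash: sum = 94+71+78+54+54+54+54+50+108+113+108 = 838 → 03 46.
Outer hash (recomputed tag): sum = 52+45+36+92+92+92+92+3+70 = 574 → 02 3e.
Recomputed tag = 023e; claimed = 023e → match.

valid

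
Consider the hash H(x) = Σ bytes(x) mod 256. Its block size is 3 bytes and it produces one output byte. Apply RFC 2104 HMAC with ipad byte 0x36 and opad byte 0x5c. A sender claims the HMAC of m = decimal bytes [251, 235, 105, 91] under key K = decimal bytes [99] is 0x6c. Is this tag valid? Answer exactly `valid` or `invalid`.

Key decimal bytes [99] = 63 is 1 byte ≤ B = 3; zero-pad to 3 bytes: K' = 63 00 00.
K' ⊕ ipad = 55 36 36; K' ⊕ opad = 3f 5c 5c.
Inner hash: sum = 85+54+54+251+235+105+91 = 875; mod 256 = 107 → 6b.
Outer hash (recomputed tag): sum = 63+92+92+107 = 354; mod 256 = 98 → 62.
Recomputed tag = 62; claimed = 6c → mismatch.

invalid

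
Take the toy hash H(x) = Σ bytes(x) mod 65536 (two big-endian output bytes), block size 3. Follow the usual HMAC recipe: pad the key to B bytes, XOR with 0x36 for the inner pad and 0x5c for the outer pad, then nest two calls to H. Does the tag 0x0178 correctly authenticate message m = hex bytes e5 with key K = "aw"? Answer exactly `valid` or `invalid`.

valid

Key "aw" = 61 77 is 2 bytes ≤ B = 3; zero-pad to 3 bytes: K' = 61 77 00.
K' ⊕ ipad = 57 41 36; K' ⊕ opad = 3d 2b 5c.
Inner hash: sum = 87+65+54+229 = 435 → 01 b3.
Outer hash (recomputed tag): sum = 61+43+92+1+179 = 376 → 01 78.
Recomputed tag = 0178; claimed = 0178 → match.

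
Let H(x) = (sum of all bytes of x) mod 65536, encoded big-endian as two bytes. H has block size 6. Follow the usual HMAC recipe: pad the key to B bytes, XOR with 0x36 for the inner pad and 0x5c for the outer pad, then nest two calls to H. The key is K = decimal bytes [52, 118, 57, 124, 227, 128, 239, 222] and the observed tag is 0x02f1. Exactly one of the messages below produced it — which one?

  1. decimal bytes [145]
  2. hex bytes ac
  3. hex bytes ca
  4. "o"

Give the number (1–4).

Key decimal bytes [52, 118, 57, 124, 227, 128, 239, 222] = 34 76 39 7c e3 80 ef de is 8 bytes > B = 6, so hash it first: H(key) = 04 8f, then zero-pad to 6 bytes: K' = 04 8f 00 00 00 00.
K' ⊕ ipad = 32 b9 36 36 36 36; K' ⊕ opad = 58 d3 5c 5c 5c 5c.
m1: inner = H(32 b9 36 36 36 36 91) = 02 54; tag = H(58 d3 5c 5c 5c 5c 02 54) = 02f1 ← matches
m2: inner = H(32 b9 36 36 36 36 ac) = 02 6f; tag = H(58 d3 5c 5c 5c 5c 02 6f) = 030c
m3: inner = H(32 b9 36 36 36 36 ca) = 02 8d; tag = H(58 d3 5c 5c 5c 5c 02 8d) = 032a
m4: inner = H(32 b9 36 36 36 36 6f) = 02 32; tag = H(58 d3 5c 5c 5c 5c 02 32) = 02cf

1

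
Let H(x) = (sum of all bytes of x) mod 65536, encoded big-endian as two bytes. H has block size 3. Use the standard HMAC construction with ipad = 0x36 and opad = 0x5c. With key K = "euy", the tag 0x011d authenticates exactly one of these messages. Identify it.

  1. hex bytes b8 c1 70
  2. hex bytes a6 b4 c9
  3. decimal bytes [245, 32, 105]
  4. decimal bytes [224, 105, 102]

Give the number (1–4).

Key "euy" = 65 75 79 is exactly B = 3 bytes: K' = 65 75 79.
K' ⊕ ipad = 53 43 4f; K' ⊕ opad = 39 29 25.
m1: inner = H(53 43 4f b8 c1 70) = 02 ce; tag = H(39 29 25 02 ce) = 0157
m2: inner = H(53 43 4f a6 b4 c9) = 03 08; tag = H(39 29 25 03 08) = 0092
m3: inner = H(53 43 4f f5 20 69) = 02 63; tag = H(39 29 25 02 63) = 00ec
m4: inner = H(53 43 4f e0 69 66) = 02 94; tag = H(39 29 25 02 94) = 011d ← matches

4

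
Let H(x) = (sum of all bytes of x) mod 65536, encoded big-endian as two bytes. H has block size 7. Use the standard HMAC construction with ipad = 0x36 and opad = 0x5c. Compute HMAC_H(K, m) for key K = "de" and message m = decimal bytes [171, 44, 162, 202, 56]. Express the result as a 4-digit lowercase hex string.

026f

Key "de" = 64 65 is 2 bytes ≤ B = 7; zero-pad to 7 bytes: K' = 64 65 00 00 00 00 00.
K' ⊕ ipad = 52 53 36 36 36 36 36.  K' ⊕ opad = 38 39 5c 5c 5c 5c 5c.
Inner input = (K'⊕ipad) ∥ m = 52 53 36 36 36 36 36 ∥ ab 2c a2 ca 38.
Inner hash: sum = 82+83+54+54+54+54+54+171+44+162+202+56 = 1070 → 04 2e.
Outer input = (K'⊕opad) ∥ inner = 38 39 5c 5c 5c 5c 5c ∥ 04 2e.
Outer hash (tag): sum = 56+57+92+92+92+92+92+4+46 = 623 → 02 6f.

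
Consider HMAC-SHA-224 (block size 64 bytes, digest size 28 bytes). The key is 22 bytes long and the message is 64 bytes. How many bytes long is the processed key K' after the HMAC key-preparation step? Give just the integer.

Key is 22 ≤ 64 bytes, zero-padded: |K'| = 64.

64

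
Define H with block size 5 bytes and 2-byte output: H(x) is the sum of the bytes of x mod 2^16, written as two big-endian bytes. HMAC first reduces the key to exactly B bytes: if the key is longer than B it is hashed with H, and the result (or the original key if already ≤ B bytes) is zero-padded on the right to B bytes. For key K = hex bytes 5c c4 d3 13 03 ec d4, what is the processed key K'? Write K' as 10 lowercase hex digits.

|K| = 7 > B = 5, so first hash the key.
H(K): sum = 92+196+211+19+3+236+212 = 969 → 03 c9.
Zero-pad H(K) = 03 c9 to 5 bytes: K' = 03 c9 00 00 00.

03c9000000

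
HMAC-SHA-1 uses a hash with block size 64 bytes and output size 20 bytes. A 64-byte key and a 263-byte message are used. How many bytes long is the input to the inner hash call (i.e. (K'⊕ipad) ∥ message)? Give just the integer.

Key is 64 ≤ 64 bytes, zero-padded: |K'| = 64.
Inner input = (K'⊕ipad) ∥ m → 64 + 263 = 327 bytes.

327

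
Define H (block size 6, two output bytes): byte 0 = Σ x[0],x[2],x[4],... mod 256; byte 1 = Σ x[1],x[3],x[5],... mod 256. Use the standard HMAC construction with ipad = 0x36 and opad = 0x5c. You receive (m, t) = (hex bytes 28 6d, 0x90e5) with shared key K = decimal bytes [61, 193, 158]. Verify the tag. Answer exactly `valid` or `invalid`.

invalid

Key decimal bytes [61, 193, 158] = 3d c1 9e is 3 bytes ≤ B = 6; zero-pad to 6 bytes: K' = 3d c1 9e 00 00 00.
K' ⊕ ipad = 0b f7 a8 36 36 36; K' ⊕ opad = 61 9d c2 5c 5c 5c.
Inner hash: even-index sum = 273 mod 256 = 17; odd-index sum = 464 mod 256 = 208 → 11 d0.
Outer hash (recomputed tag): even-index sum = 400 mod 256 = 144; odd-index sum = 549 mod 256 = 37 → 90 25.
Recomputed tag = 9025; claimed = 90e5 → mismatch.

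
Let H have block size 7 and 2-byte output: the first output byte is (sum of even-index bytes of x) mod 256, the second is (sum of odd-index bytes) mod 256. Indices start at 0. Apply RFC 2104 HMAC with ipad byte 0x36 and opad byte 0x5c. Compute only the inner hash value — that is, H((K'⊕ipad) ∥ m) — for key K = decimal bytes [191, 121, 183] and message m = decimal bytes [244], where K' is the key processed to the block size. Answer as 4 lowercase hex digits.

Key decimal bytes [191, 121, 183] = bf 79 b7 is 3 bytes ≤ B = 7; zero-pad to 7 bytes: K' = bf 79 b7 00 00 00 00.
K' ⊕ ipad = 89 4f 81 36 36 36 36.
Inner input = 89 4f 81 36 36 36 36 ∥ f4.
Inner hash: even-index sum = 374 mod 256 = 118; odd-index sum = 431 mod 256 = 175 → 76 af.

76af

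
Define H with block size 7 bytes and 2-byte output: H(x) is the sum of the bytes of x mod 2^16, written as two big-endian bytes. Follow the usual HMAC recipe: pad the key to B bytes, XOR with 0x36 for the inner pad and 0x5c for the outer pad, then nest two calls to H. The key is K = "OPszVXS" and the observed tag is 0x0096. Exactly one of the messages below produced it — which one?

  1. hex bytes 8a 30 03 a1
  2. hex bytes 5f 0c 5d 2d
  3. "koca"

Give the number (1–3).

1

Key "OPszVXS" = 4f 50 73 7a 56 58 53 is exactly B = 7 bytes: K' = 4f 50 73 7a 56 58 53.
K' ⊕ ipad = 79 66 45 4c 60 6e 65; K' ⊕ opad = 13 0c 2f 26 0a 04 0f.
m1: inner = H(79 66 45 4c 60 6e 65 8a 30 03 a1) = 04 01; tag = H(13 0c 2f 26 0a 04 0f 04 01) = 0096 ← matches
m2: inner = H(79 66 45 4c 60 6e 65 5f 0c 5d 2d) = 03 98; tag = H(13 0c 2f 26 0a 04 0f 03 98) = 012c
m3: inner = H(79 66 45 4c 60 6e 65 6b 6f 63 61) = 04 41; tag = H(13 0c 2f 26 0a 04 0f 04 41) = 00d6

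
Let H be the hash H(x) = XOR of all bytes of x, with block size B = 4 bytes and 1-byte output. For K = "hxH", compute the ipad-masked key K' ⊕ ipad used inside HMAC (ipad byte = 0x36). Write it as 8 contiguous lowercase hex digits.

5e4e7e36

Key "hxH" = 68 78 48 is 3 bytes ≤ B = 4; zero-pad to 4 bytes: K' = 68 78 48 00.
XOR each byte with 0x36: 68⊕36=5e, 78⊕36=4e, 48⊕36=7e, 00⊕36=36.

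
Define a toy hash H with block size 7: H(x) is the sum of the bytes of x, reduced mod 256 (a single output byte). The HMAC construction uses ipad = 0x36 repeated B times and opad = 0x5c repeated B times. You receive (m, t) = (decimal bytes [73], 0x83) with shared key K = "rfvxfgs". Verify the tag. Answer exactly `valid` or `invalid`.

Key "rfvxfgs" = 72 66 76 78 66 67 73 is exactly B = 7 bytes: K' = 72 66 76 78 66 67 73.
K' ⊕ ipad = 44 50 40 4e 50 51 45; K' ⊕ opad = 2e 3a 2a 24 3a 3b 2f.
Inner hash: sum = 68+80+64+78+80+81+69+73 = 593; mod 256 = 81 → 51.
Outer hash (recomputed tag): sum = 46+58+42+36+58+59+47+81 = 427; mod 256 = 171 → ab.
Recomputed tag = ab; claimed = 83 → mismatch.

invalid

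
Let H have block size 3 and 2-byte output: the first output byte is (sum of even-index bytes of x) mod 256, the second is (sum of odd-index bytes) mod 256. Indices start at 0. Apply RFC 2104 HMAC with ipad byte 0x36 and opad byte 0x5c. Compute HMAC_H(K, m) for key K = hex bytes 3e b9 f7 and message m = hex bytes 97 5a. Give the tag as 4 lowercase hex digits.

Key hex bytes 3e b9 f7 is exactly B = 3 bytes: K' = 3e b9 f7.
K' ⊕ ipad = 08 8f c1.  K' ⊕ opad = 62 e5 ab.
Inner input = (K'⊕ipad) ∥ m = 08 8f c1 ∥ 97 5a.
Inner hash: even-index sum = 291 mod 256 = 35; odd-index sum = 294 mod 256 = 38 → 23 26.
Outer input = (K'⊕opad) ∥ inner = 62 e5 ab ∥ 23 26.
Outer hash (tag): even-index sum = 307 mod 256 = 51; odd-index sum = 264 mod 256 = 8 → 33 08.

3308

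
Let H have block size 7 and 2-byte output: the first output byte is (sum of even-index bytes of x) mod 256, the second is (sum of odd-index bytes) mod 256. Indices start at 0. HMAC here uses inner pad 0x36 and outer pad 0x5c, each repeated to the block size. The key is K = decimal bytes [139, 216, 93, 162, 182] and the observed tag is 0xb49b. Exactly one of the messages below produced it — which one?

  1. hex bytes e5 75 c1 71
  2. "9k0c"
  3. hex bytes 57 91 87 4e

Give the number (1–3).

3

Key decimal bytes [139, 216, 93, 162, 182] = 8b d8 5d a2 b6 is 5 bytes ≤ B = 7; zero-pad to 7 bytes: K' = 8b d8 5d a2 b6 00 00.
K' ⊕ ipad = bd ee 6b 94 80 36 36; K' ⊕ opad = d7 84 01 fe ea 5c 5c.
m1: inner = H(bd ee 6b 94 80 36 36 e5 75 c1 71) = c4 5e; tag = H(d7 84 01 fe ea 5c 5c c4 5e) = 7ca2
m2: inner = H(bd ee 6b 94 80 36 36 39 6b 30 63) = ac 21; tag = H(d7 84 01 fe ea 5c 5c ac 21) = 3f8a
m3: inner = H(bd ee 6b 94 80 36 36 57 91 87 4e) = bd 96; tag = H(d7 84 01 fe ea 5c 5c bd 96) = b49b ← matches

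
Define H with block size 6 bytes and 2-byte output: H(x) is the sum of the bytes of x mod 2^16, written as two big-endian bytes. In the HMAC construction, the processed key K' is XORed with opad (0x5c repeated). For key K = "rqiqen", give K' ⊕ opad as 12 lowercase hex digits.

Key "rqiqen" = 72 71 69 71 65 6e is exactly B = 6 bytes: K' = 72 71 69 71 65 6e.
XOR each byte with 0x5c: 72⊕5c=2e, 71⊕5c=2d, 69⊕5c=35, 71⊕5c=2d, 65⊕5c=39, 6e⊕5c=32.

2e2d352d3932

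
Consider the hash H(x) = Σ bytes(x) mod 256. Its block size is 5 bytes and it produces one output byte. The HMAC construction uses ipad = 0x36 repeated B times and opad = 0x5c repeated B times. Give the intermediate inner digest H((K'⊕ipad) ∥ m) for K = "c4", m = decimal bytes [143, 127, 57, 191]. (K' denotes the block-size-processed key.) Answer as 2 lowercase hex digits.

ff

Key "c4" = 63 34 is 2 bytes ≤ B = 5; zero-pad to 5 bytes: K' = 63 34 00 00 00.
K' ⊕ ipad = 55 02 36 36 36.
Inner input = 55 02 36 36 36 ∥ 8f 7f 39 bf.
Inner hash: sum = 85+2+54+54+54+143+127+57+191 = 767; mod 256 = 255 → ff.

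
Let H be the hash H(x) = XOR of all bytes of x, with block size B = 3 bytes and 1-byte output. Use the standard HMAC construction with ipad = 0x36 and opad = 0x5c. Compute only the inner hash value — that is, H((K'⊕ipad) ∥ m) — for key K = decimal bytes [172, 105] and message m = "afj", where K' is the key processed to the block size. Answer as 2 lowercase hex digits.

9e

Key decimal bytes [172, 105] = ac 69 is 2 bytes ≤ B = 3; zero-pad to 3 bytes: K' = ac 69 00.
K' ⊕ ipad = 9a 5f 36.
Inner input = 9a 5f 36 ∥ 61 66 6a.
Inner hash: XOR 9a⊕5f⊕36⊕61⊕66⊕6a = 9e.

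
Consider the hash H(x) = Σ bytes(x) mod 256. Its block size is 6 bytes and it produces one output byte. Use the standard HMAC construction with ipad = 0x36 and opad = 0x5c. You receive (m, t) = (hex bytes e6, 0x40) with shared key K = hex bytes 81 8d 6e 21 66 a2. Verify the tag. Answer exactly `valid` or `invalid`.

valid

Key hex bytes 81 8d 6e 21 66 a2 is exactly B = 6 bytes: K' = 81 8d 6e 21 66 a2.
K' ⊕ ipad = b7 bb 58 17 50 94; K' ⊕ opad = dd d1 32 7d 3a fe.
Inner hash: sum = 183+187+88+23+80+148+230 = 939; mod 256 = 171 → ab.
Outer hash (recomputed tag): sum = 221+209+50+125+58+254+171 = 1088; mod 256 = 64 → 40.
Recomputed tag = 40; claimed = 40 → match.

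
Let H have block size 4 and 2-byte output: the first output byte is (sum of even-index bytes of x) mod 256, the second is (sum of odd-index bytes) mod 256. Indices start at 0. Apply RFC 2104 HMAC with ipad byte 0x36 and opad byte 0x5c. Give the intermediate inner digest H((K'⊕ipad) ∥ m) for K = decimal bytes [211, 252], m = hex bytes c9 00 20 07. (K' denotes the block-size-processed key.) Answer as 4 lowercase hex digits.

Key decimal bytes [211, 252] = d3 fc is 2 bytes ≤ B = 4; zero-pad to 4 bytes: K' = d3 fc 00 00.
K' ⊕ ipad = e5 ca 36 36.
Inner input = e5 ca 36 36 ∥ c9 00 20 07.
Inner hash: even-index sum = 516 mod 256 = 4; odd-index sum = 263 mod 256 = 7 → 04 07.

0407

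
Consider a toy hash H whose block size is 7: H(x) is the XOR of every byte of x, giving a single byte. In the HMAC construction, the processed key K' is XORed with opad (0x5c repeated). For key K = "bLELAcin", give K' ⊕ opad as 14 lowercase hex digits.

Key "bLELAcin" = 62 4c 45 4c 41 63 69 6e is 8 bytes > B = 7, so hash it first: H(key) = 02, then zero-pad to 7 bytes: K' = 02 00 00 00 00 00 00.
XOR each byte with 0x5c: 02⊕5c=5e, 00⊕5c=5c, 00⊕5c=5c, 00⊕5c=5c, 00⊕5c=5c, 00⊕5c=5c, 00⊕5c=5c.

5e5c5c5c5c5c5c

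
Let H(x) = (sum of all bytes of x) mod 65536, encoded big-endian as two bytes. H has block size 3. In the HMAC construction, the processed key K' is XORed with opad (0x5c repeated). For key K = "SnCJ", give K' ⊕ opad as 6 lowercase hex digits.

5d125c

Key "SnCJ" = 53 6e 43 4a is 4 bytes > B = 3, so hash it first: H(key) = 01 4e, then zero-pad to 3 bytes: K' = 01 4e 00.
XOR each byte with 0x5c: 01⊕5c=5d, 4e⊕5c=12, 00⊕5c=5c.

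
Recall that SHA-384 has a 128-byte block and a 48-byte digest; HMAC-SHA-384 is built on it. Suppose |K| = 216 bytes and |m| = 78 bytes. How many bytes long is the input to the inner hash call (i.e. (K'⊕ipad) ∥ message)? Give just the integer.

206

Key is 216 > 128 bytes, so it is hashed to 48 bytes then zero-padded to 128: |K'| = 128.
Inner input = (K'⊕ipad) ∥ m → 128 + 78 = 206 bytes.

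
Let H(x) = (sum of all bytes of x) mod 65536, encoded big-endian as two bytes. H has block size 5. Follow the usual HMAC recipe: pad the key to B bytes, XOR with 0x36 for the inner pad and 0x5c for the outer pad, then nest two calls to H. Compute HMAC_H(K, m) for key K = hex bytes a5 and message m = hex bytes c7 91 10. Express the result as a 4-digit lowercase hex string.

033e

Key hex bytes a5 is 1 byte ≤ B = 5; zero-pad to 5 bytes: K' = a5 00 00 00 00.
K' ⊕ ipad = 93 36 36 36 36.  K' ⊕ opad = f9 5c 5c 5c 5c.
Inner input = (K'⊕ipad) ∥ m = 93 36 36 36 36 ∥ c7 91 10.
Inner hash: sum = 147+54+54+54+54+199+145+16 = 723 → 02 d3.
Outer input = (K'⊕opad) ∥ inner = f9 5c 5c 5c 5c ∥ 02 d3.
Outer hash (tag): sum = 249+92+92+92+92+2+211 = 830 → 03 3e.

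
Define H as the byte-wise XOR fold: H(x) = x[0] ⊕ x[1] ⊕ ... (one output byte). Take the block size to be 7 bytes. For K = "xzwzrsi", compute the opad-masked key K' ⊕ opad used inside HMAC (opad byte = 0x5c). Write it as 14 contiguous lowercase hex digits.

Key "xzwzrsi" = 78 7a 77 7a 72 73 69 is exactly B = 7 bytes: K' = 78 7a 77 7a 72 73 69.
XOR each byte with 0x5c: 78⊕5c=24, 7a⊕5c=26, 77⊕5c=2b, 7a⊕5c=26, 72⊕5c=2e, 73⊕5c=2f, 69⊕5c=35.

24262b262e2f35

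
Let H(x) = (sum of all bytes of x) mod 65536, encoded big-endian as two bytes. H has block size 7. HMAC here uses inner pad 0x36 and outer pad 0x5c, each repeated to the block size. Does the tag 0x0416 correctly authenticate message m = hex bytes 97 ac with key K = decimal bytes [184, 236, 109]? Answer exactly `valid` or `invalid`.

Key decimal bytes [184, 236, 109] = b8 ec 6d is 3 bytes ≤ B = 7; zero-pad to 7 bytes: K' = b8 ec 6d 00 00 00 00.
K' ⊕ ipad = 8e da 5b 36 36 36 36; K' ⊕ opad = e4 b0 31 5c 5c 5c 5c.
Inner hash: sum = 142+218+91+54+54+54+54+151+172 = 990 → 03 de.
Outer hash (recomputed tag): sum = 228+176+49+92+92+92+92+3+222 = 1046 → 04 16.
Recomputed tag = 0416; claimed = 0416 → match.

valid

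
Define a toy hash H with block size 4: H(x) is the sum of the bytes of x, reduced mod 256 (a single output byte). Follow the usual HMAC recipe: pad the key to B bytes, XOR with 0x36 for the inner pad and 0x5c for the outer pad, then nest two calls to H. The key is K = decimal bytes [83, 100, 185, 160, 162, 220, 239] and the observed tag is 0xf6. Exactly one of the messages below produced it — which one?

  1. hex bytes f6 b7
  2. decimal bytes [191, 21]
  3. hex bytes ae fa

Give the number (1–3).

2

Key decimal bytes [83, 100, 185, 160, 162, 220, 239] = 53 64 b9 a0 a2 dc ef is 7 bytes > B = 4, so hash it first: H(key) = 7d, then zero-pad to 4 bytes: K' = 7d 00 00 00.
K' ⊕ ipad = 4b 36 36 36; K' ⊕ opad = 21 5c 5c 5c.
m1: inner = H(4b 36 36 36 f6 b7) = 9a; tag = H(21 5c 5c 5c 9a) = cf
m2: inner = H(4b 36 36 36 bf 15) = c1; tag = H(21 5c 5c 5c c1) = f6 ← matches
m3: inner = H(4b 36 36 36 ae fa) = 95; tag = H(21 5c 5c 5c 95) = ca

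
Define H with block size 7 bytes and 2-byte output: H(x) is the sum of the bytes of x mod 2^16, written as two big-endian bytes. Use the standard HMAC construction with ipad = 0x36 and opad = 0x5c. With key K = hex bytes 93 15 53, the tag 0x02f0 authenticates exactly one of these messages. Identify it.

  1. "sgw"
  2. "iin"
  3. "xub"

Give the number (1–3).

Key hex bytes 93 15 53 is 3 bytes ≤ B = 7; zero-pad to 7 bytes: K' = 93 15 53 00 00 00 00.
K' ⊕ ipad = a5 23 65 36 36 36 36; K' ⊕ opad = cf 49 0f 5c 5c 5c 5c.
m1: inner = H(a5 23 65 36 36 36 36 73 67 77) = 03 56; tag = H(cf 49 0f 5c 5c 5c 5c 03 56) = 02f0 ← matches
m2: inner = H(a5 23 65 36 36 36 36 69 69 6e) = 03 45; tag = H(cf 49 0f 5c 5c 5c 5c 03 45) = 02df
m3: inner = H(a5 23 65 36 36 36 36 78 75 62) = 03 54; tag = H(cf 49 0f 5c 5c 5c 5c 03 54) = 02ee

1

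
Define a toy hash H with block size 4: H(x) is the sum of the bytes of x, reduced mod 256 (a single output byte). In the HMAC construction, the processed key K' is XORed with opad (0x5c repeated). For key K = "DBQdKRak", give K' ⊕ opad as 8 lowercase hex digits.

Key "DBQdKRak" = 44 42 51 64 4b 52 61 6b is 8 bytes > B = 4, so hash it first: H(key) = a4, then zero-pad to 4 bytes: K' = a4 00 00 00.
XOR each byte with 0x5c: a4⊕5c=f8, 00⊕5c=5c, 00⊕5c=5c, 00⊕5c=5c.

f85c5c5c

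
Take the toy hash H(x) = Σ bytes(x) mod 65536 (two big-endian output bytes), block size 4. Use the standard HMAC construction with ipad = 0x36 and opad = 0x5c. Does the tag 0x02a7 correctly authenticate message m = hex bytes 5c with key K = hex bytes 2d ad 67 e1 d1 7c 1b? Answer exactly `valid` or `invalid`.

Key hex bytes 2d ad 67 e1 d1 7c 1b is 7 bytes > B = 4, so hash it first: H(key) = 03 8a, then zero-pad to 4 bytes: K' = 03 8a 00 00.
K' ⊕ ipad = 35 bc 36 36; K' ⊕ opad = 5f d6 5c 5c.
Inner hash: sum = 53+188+54+54+92 = 441 → 01 b9.
Outer hash (recomputed tag): sum = 95+214+92+92+1+185 = 679 → 02 a7.
Recomputed tag = 02a7; claimed = 02a7 → match.

valid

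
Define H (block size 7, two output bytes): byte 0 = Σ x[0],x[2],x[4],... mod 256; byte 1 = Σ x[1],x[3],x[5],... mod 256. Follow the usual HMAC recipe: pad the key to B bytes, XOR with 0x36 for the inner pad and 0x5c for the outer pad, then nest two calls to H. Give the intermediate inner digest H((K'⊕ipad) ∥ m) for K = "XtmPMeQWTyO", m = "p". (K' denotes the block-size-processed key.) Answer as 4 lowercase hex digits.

Key "XtmPMeQWTyO" = 58 74 6d 50 4d 65 51 57 54 79 4f is 11 bytes > B = 7, so hash it first: H(key) = 06 f9, then zero-pad to 7 bytes: K' = 06 f9 00 00 00 00 00.
K' ⊕ ipad = 30 cf 36 36 36 36 36.
Inner input = 30 cf 36 36 36 36 36 ∥ 70.
Inner hash: even-index sum = 210 mod 256 = 210; odd-index sum = 427 mod 256 = 171 → d2 ab.

d2ab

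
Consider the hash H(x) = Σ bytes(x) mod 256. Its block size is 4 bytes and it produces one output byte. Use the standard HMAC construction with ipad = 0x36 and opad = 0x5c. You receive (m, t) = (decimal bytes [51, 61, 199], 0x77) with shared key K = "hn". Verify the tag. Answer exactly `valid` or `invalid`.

Key "hn" = 68 6e is 2 bytes ≤ B = 4; zero-pad to 4 bytes: K' = 68 6e 00 00.
K' ⊕ ipad = 5e 58 36 36; K' ⊕ opad = 34 32 5c 5c.
Inner hash: sum = 94+88+54+54+51+61+199 = 601; mod 256 = 89 → 59.
Outer hash (recomputed tag): sum = 52+50+92+92+89 = 375; mod 256 = 119 → 77.
Recomputed tag = 77; claimed = 77 → match.

valid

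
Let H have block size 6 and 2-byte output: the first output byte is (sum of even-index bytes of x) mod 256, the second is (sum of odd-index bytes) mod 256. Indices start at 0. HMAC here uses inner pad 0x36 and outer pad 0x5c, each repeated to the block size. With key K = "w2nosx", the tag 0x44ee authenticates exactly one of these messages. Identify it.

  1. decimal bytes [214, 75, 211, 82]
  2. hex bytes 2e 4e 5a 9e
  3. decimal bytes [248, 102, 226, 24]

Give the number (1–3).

3

Key "w2nosx" = 77 32 6e 6f 73 78 is exactly B = 6 bytes: K' = 77 32 6e 6f 73 78.
K' ⊕ ipad = 41 04 58 59 45 4e; K' ⊕ opad = 2b 6e 32 33 2f 24.
m1: inner = H(41 04 58 59 45 4e d6 4b d3 52) = 87 48; tag = H(2b 6e 32 33 2f 24 87 48) = 130d
m2: inner = H(41 04 58 59 45 4e 2e 4e 5a 9e) = 66 97; tag = H(2b 6e 32 33 2f 24 66 97) = f25c
m3: inner = H(41 04 58 59 45 4e f8 66 e2 18) = b8 29; tag = H(2b 6e 32 33 2f 24 b8 29) = 44ee ← matches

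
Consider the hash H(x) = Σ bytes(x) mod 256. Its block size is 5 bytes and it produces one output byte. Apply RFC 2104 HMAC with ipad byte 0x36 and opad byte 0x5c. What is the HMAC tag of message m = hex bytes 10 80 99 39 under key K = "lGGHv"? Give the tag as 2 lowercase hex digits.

00

Key "lGGHv" = 6c 47 47 48 76 is exactly B = 5 bytes: K' = 6c 47 47 48 76.
K' ⊕ ipad = 5a 71 71 7e 40.  K' ⊕ opad = 30 1b 1b 14 2a.
Inner input = (K'⊕ipad) ∥ m = 5a 71 71 7e 40 ∥ 10 80 99 39.
Inner hash: sum = 90+113+113+126+64+16+128+153+57 = 860; mod 256 = 92 → 5c.
Outer input = (K'⊕opad) ∥ inner = 30 1b 1b 14 2a ∥ 5c.
Outer hash (tag): sum = 48+27+27+20+42+92 = 256; mod 256 = 0 → 00.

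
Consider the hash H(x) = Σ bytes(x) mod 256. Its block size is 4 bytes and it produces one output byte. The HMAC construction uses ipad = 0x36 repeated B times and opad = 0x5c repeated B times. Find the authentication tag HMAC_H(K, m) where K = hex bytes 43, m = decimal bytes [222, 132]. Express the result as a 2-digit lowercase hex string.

ac

Key hex bytes 43 is 1 byte ≤ B = 4; zero-pad to 4 bytes: K' = 43 00 00 00.
K' ⊕ ipad = 75 36 36 36.  K' ⊕ opad = 1f 5c 5c 5c.
Inner input = (K'⊕ipad) ∥ m = 75 36 36 36 ∥ de 84.
Inner hash: sum = 117+54+54+54+222+132 = 633; mod 256 = 121 → 79.
Outer input = (K'⊕opad) ∥ inner = 1f 5c 5c 5c ∥ 79.
Outer hash (tag): sum = 31+92+92+92+121 = 428; mod 256 = 172 → ac.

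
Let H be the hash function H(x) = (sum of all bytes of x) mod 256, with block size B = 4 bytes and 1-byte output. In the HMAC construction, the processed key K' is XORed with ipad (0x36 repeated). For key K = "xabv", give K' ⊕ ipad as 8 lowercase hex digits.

Key "xabv" = 78 61 62 76 is exactly B = 4 bytes: K' = 78 61 62 76.
XOR each byte with 0x36: 78⊕36=4e, 61⊕36=57, 62⊕36=54, 76⊕36=40.

4e575440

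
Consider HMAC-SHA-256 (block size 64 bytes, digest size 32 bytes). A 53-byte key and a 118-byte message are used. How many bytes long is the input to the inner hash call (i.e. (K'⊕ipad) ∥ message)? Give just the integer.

Key is 53 ≤ 64 bytes, zero-padded: |K'| = 64.
Inner input = (K'⊕ipad) ∥ m → 64 + 118 = 182 bytes.

182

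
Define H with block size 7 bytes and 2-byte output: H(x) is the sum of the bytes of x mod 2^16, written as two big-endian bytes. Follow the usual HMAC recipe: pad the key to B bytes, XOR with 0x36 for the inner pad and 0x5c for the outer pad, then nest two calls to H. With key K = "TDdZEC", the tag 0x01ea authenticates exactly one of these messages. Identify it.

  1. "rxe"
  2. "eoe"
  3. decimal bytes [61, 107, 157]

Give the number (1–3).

Key "TDdZEC" = 54 44 64 5a 45 43 is 6 bytes ≤ B = 7; zero-pad to 7 bytes: K' = 54 44 64 5a 45 43 00.
K' ⊕ ipad = 62 72 52 6c 73 75 36; K' ⊕ opad = 08 18 38 06 19 1f 5c.
m1: inner = H(62 72 52 6c 73 75 36 72 78 65) = 03 ff; tag = H(08 18 38 06 19 1f 5c 03 ff) = 01f4
m2: inner = H(62 72 52 6c 73 75 36 65 6f 65) = 03 e9; tag = H(08 18 38 06 19 1f 5c 03 e9) = 01de
m3: inner = H(62 72 52 6c 73 75 36 3d 6b 9d) = 03 f5; tag = H(08 18 38 06 19 1f 5c 03 f5) = 01ea ← matches

3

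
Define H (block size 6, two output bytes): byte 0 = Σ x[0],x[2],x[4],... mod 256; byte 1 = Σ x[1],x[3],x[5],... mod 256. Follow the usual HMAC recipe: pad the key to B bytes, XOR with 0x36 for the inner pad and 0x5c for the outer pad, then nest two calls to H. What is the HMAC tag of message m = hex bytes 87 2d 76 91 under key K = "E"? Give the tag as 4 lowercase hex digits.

Key "E" = 45 is 1 byte ≤ B = 6; zero-pad to 6 bytes: K' = 45 00 00 00 00 00.
K' ⊕ ipad = 73 36 36 36 36 36.  K' ⊕ opad = 19 5c 5c 5c 5c 5c.
Inner input = (K'⊕ipad) ∥ m = 73 36 36 36 36 36 ∥ 87 2d 76 91.
Inner hash: even-index sum = 476 mod 256 = 220; odd-index sum = 352 mod 256 = 96 → dc 60.
Outer input = (K'⊕opad) ∥ inner = 19 5c 5c 5c 5c 5c ∥ dc 60.
Outer hash (tag): even-index sum = 429 mod 256 = 173; odd-index sum = 372 mod 256 = 116 → ad 74.

ad74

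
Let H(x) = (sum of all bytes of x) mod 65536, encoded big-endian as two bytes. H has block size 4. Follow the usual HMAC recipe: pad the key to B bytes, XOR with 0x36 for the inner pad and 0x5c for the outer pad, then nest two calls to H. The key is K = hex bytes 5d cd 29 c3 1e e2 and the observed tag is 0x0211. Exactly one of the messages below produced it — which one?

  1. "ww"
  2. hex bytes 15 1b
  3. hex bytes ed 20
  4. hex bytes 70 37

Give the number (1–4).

Key hex bytes 5d cd 29 c3 1e e2 is 6 bytes > B = 4, so hash it first: H(key) = 03 16, then zero-pad to 4 bytes: K' = 03 16 00 00.
K' ⊕ ipad = 35 20 36 36; K' ⊕ opad = 5f 4a 5c 5c.
m1: inner = H(35 20 36 36 77 77) = 01 af; tag = H(5f 4a 5c 5c 01 af) = 0211 ← matches
m2: inner = H(35 20 36 36 15 1b) = 00 f1; tag = H(5f 4a 5c 5c 00 f1) = 0252
m3: inner = H(35 20 36 36 ed 20) = 01 ce; tag = H(5f 4a 5c 5c 01 ce) = 0230
m4: inner = H(35 20 36 36 70 37) = 01 68; tag = H(5f 4a 5c 5c 01 68) = 01ca

1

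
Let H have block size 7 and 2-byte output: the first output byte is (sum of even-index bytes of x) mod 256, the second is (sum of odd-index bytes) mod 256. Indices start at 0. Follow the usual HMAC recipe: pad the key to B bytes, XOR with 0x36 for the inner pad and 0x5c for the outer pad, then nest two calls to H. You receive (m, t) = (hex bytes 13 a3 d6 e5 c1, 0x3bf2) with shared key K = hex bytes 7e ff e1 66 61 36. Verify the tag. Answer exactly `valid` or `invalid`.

invalid

Key hex bytes 7e ff e1 66 61 36 is 6 bytes ≤ B = 7; zero-pad to 7 bytes: K' = 7e ff e1 66 61 36 00.
K' ⊕ ipad = 48 c9 d7 50 57 00 36; K' ⊕ opad = 22 a3 bd 3a 3d 6a 5c.
Inner hash: even-index sum = 820 mod 256 = 52; odd-index sum = 707 mod 256 = 195 → 34 c3.
Outer hash (recomputed tag): even-index sum = 571 mod 256 = 59; odd-index sum = 379 mod 256 = 123 → 3b 7b.
Recomputed tag = 3b7b; claimed = 3bf2 → mismatch.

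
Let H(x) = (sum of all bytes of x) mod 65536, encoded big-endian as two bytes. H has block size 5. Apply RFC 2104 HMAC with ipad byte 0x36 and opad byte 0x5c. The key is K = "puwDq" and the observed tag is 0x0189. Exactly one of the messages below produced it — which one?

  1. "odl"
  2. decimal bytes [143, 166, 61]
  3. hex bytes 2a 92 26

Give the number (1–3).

Key "puwDq" = 70 75 77 44 71 is exactly B = 5 bytes: K' = 70 75 77 44 71.
K' ⊕ ipad = 46 43 41 72 47; K' ⊕ opad = 2c 29 2b 18 2d.
m1: inner = H(46 43 41 72 47 6f 64 6c) = 02 c2; tag = H(2c 29 2b 18 2d 02 c2) = 0189 ← matches
m2: inner = H(46 43 41 72 47 8f a6 3d) = 02 f5; tag = H(2c 29 2b 18 2d 02 f5) = 01bc
m3: inner = H(46 43 41 72 47 2a 92 26) = 02 65; tag = H(2c 29 2b 18 2d 02 65) = 012c

1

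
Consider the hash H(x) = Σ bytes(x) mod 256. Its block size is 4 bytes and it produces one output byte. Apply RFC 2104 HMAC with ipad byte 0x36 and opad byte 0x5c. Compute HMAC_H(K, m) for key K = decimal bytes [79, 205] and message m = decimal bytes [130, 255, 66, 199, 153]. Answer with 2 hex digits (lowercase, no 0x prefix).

Key decimal bytes [79, 205] = 4f cd is 2 bytes ≤ B = 4; zero-pad to 4 bytes: K' = 4f cd 00 00.
K' ⊕ ipad = 79 fb 36 36.  K' ⊕ opad = 13 91 5c 5c.
Inner input = (K'⊕ipad) ∥ m = 79 fb 36 36 ∥ 82 ff 42 c7 99.
Inner hash: sum = 121+251+54+54+130+255+66+199+153 = 1283; mod 256 = 3 → 03.
Outer input = (K'⊕opad) ∥ inner = 13 91 5c 5c ∥ 03.
Outer hash (tag): sum = 19+145+92+92+3 = 351; mod 256 = 95 → 5f.

5f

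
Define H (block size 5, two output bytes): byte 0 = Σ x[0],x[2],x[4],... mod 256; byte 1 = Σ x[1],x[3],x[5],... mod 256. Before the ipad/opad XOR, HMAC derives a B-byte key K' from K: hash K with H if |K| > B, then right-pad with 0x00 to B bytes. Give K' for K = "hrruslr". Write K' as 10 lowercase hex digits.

bf53000000

|K| = 7 > B = 5, so first hash the key.
H(K): even-index sum = 447 mod 256 = 191; odd-index sum = 339 mod 256 = 83 → bf 53.
Zero-pad H(K) = bf 53 to 5 bytes: K' = bf 53 00 00 00.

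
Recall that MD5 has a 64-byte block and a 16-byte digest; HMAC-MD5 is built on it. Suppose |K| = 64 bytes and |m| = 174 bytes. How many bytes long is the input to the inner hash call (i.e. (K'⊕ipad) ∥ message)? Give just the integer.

238

Key is 64 ≤ 64 bytes, zero-padded: |K'| = 64.
Inner input = (K'⊕ipad) ∥ m → 64 + 174 = 238 bytes.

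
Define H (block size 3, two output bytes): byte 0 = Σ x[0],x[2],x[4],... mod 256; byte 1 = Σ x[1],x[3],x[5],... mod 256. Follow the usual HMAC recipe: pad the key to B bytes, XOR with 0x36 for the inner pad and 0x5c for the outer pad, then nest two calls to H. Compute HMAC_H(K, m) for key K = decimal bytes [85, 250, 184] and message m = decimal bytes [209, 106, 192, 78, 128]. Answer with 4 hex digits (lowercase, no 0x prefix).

Key decimal bytes [85, 250, 184] = 55 fa b8 is exactly B = 3 bytes: K' = 55 fa b8.
K' ⊕ ipad = 63 cc 8e.  K' ⊕ opad = 09 a6 e4.
Inner input = (K'⊕ipad) ∥ m = 63 cc 8e ∥ d1 6a c0 4e 80.
Inner hash: even-index sum = 425 mod 256 = 169; odd-index sum = 733 mod 256 = 221 → a9 dd.
Outer input = (K'⊕opad) ∥ inner = 09 a6 e4 ∥ a9 dd.
Outer hash (tag): even-index sum = 458 mod 256 = 202; odd-index sum = 335 mod 256 = 79 → ca 4f.

ca4f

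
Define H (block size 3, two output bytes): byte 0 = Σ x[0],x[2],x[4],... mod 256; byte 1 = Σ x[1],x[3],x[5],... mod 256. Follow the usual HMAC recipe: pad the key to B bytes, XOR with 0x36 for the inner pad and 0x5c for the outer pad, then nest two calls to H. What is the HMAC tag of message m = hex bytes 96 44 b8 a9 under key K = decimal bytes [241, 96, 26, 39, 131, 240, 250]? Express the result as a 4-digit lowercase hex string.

bf0c

Key decimal bytes [241, 96, 26, 39, 131, 240, 250] = f1 60 1a 27 83 f0 fa is 7 bytes > B = 3, so hash it first: H(key) = 88 77, then zero-pad to 3 bytes: K' = 88 77 00.
K' ⊕ ipad = be 41 36.  K' ⊕ opad = d4 2b 5c.
Inner input = (K'⊕ipad) ∥ m = be 41 36 ∥ 96 44 b8 a9.
Inner hash: even-index sum = 481 mod 256 = 225; odd-index sum = 399 mod 256 = 143 → e1 8f.
Outer input = (K'⊕opad) ∥ inner = d4 2b 5c ∥ e1 8f.
Outer hash (tag): even-index sum = 447 mod 256 = 191; odd-index sum = 268 mod 256 = 12 → bf 0c.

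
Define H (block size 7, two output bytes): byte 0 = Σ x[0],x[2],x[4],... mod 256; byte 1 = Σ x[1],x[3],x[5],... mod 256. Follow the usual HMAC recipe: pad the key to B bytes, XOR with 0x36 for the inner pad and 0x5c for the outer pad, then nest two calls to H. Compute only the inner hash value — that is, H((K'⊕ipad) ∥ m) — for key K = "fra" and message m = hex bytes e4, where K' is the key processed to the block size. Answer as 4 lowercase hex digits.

1394

Key "fra" = 66 72 61 is 3 bytes ≤ B = 7; zero-pad to 7 bytes: K' = 66 72 61 00 00 00 00.
K' ⊕ ipad = 50 44 57 36 36 36 36.
Inner input = 50 44 57 36 36 36 36 ∥ e4.
Inner hash: even-index sum = 275 mod 256 = 19; odd-index sum = 404 mod 256 = 148 → 13 94.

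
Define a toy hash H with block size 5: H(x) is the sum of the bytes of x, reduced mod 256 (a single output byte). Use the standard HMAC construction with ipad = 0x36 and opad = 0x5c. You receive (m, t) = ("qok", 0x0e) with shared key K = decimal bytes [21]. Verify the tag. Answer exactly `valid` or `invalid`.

invalid

Key decimal bytes [21] = 15 is 1 byte ≤ B = 5; zero-pad to 5 bytes: K' = 15 00 00 00 00.
K' ⊕ ipad = 23 36 36 36 36; K' ⊕ opad = 49 5c 5c 5c 5c.
Inner hash: sum = 35+54+54+54+54+113+111+107 = 582; mod 256 = 70 → 46.
Outer hash (recomputed tag): sum = 73+92+92+92+92+70 = 511; mod 256 = 255 → ff.
Recomputed tag = ff; claimed = 0e → mismatch.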